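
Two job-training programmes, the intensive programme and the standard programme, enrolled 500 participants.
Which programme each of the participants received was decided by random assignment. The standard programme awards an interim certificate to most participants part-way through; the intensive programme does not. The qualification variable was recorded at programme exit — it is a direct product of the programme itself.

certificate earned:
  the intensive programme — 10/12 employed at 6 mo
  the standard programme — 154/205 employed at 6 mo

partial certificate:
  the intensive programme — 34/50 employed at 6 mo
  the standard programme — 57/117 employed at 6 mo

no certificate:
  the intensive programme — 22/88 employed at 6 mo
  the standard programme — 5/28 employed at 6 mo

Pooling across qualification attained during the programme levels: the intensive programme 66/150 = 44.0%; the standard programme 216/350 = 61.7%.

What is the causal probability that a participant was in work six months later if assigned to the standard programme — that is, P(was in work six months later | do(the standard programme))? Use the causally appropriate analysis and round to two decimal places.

0.62

Qualification attained during the programme is recorded after the programme and is itself shifted by it — it sits on the causal path from programme to outcome. Conditioning on a mediator would strip out part of the effect we want; the pooled comparison gives the total causal effect.
So P(outcome | do(the standard programme)) is just the pooled rate for the standard programme: 216/350 = 0.617.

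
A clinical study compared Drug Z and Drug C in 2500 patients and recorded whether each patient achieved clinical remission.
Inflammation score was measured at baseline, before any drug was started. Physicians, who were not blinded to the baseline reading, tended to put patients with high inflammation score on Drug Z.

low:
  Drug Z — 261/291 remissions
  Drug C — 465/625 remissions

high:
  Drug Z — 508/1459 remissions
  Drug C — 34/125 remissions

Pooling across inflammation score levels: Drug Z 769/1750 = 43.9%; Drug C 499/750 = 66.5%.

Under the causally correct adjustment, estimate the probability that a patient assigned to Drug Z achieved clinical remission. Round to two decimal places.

0.55

Nothing the drug does changes inflammation score; the imbalance is an allocation artefact. With inflammation score also predicting the outcome, the pooled figure is confounded, and the within-stratum comparison is the causal one.
Standardising Drug Z to the population inflammation score mix: 0.366·261/291 + 0.634·508/1459 = 0.549.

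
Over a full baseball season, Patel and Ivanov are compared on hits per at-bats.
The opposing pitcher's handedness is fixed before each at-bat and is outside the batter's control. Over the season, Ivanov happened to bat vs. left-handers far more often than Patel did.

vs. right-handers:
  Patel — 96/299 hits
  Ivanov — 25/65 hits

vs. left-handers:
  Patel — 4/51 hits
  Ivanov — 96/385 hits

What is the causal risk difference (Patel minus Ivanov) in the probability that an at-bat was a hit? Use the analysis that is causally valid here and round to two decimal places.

-0.12

Nothing the player does changes pitcher handedness; the imbalance is an allocation artefact. With pitcher handedness also predicting the outcome, the pooled figure is confounded, and the within-stratum comparison is the causal one.
Adjusting over the population distribution of pitcher handedness: 0.455·(0.321−0.385) + 0.545·(0.078−0.249) = -0.122.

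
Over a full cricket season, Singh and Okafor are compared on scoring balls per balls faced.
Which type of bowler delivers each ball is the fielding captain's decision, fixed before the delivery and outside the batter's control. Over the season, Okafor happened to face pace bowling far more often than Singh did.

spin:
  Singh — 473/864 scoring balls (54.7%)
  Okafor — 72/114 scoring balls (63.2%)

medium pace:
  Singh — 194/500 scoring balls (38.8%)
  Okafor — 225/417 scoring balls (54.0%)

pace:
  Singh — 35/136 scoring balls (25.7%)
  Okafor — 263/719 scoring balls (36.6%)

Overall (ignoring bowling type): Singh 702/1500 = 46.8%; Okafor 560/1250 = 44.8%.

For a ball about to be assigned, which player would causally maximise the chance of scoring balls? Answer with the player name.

The bowling type-specific comparison favours Okafor throughout, but the pooled figures favour Singh. The question is whether to condition on bowling type.
Bowling type is set before the player has any effect — it is not caused by the player — and it independently drives the outcome. That makes it a confounder, so the causal comparison is within bowling type levels.
Within each level — spin: 54.7% vs 63.2%; medium pace: 38.8% vs 54.0%; pace: 25.7% vs 36.6% — Okafor is higher every time.

Okafor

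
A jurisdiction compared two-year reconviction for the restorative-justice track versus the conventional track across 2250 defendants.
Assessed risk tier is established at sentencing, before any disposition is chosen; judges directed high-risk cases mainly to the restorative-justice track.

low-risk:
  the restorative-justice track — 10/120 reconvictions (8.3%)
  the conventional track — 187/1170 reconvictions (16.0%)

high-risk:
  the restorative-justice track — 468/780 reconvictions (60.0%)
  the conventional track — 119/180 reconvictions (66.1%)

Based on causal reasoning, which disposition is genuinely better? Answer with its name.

the restorative-justice track

The assessed risk tier-specific comparison favours the restorative-justice track throughout, but the pooled figures favour the conventional track. The question is whether to condition on assessed risk tier.
Nothing the disposition does changes assessed risk tier; the imbalance is an allocation artefact. With assessed risk tier also predicting the outcome, the pooled figure is confounded, and the within-stratum comparison is the causal one.
Within each level — low-risk: 8.3% vs 16.0%; high-risk: 60.0% vs 66.1% — the restorative-justice track is lower every time.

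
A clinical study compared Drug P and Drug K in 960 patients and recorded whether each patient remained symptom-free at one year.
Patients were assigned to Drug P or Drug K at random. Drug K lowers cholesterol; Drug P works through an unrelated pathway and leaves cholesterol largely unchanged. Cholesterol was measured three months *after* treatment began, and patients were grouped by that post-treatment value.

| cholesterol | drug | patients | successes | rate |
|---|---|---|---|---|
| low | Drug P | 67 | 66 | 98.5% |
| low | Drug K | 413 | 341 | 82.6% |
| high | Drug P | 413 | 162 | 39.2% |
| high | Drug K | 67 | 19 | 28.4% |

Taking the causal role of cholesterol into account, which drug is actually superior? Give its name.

Drug K

Stratifying would compare drugs among patients the drugs themselves sorted into cholesterol groups — a form of selection on an intermediate. The unconditioned pooled rates give the total causal effect.
Pooled: Drug P 47.5% vs Drug K 75.0%; Drug K is higher overall.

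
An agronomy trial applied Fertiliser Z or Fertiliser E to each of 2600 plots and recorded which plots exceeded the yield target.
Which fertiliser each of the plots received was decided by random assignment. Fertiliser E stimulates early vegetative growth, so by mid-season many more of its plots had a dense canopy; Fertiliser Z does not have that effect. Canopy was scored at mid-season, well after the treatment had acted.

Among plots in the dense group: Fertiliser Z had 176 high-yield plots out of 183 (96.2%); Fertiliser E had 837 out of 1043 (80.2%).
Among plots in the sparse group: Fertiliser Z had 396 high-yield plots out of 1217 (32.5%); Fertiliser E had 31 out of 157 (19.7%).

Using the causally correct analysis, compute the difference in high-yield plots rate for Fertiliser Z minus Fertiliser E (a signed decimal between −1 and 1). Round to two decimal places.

Mid-season canopy is downstream of the fertiliser. One should not condition on a consequence of treatment, so the overall rates are the right comparison.
The causal difference is the pooled difference: 0.409 − 0.723 = -0.315.

-0.31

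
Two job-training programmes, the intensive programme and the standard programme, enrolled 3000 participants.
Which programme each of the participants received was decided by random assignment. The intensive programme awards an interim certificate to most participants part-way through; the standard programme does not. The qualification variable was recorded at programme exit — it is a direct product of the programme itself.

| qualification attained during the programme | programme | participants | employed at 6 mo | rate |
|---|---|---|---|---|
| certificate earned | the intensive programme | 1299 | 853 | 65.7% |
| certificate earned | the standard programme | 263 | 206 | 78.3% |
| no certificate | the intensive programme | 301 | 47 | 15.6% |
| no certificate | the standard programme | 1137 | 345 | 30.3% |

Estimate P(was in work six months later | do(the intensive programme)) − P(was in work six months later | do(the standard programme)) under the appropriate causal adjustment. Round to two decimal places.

The stratified and pooled comparisons disagree (the standard programme wins within each qualification attained during the programme; the intensive programme wins overall), so the answer turns on the causal role of qualification attained during the programme.
Qualification attained during the programme lies on the pathway programme → qualification attained during the programme → outcome, so adjusting for it blocks the indirect effect. For the total causal effect of programme, use the unadjusted pooled rates.
The causal difference is the pooled difference: 0.562 − 0.394 = +0.169.

+0.17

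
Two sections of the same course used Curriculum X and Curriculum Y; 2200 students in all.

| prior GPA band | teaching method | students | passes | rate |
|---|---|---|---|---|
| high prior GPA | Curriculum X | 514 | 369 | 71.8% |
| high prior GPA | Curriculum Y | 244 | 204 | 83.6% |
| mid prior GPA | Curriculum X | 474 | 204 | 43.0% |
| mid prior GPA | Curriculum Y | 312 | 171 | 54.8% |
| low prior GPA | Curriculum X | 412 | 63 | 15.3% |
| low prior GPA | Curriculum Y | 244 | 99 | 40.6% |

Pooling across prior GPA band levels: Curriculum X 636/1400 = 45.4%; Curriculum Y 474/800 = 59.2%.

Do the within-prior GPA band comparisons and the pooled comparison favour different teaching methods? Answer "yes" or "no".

no

Within each prior GPA band level (high prior GPA 71.8% vs 83.6%; mid prior GPA 43.0% vs 54.8%; low prior GPA 15.3% vs 40.6%), Curriculum Y has the higher rate every time. Pooled: 45.4% vs 59.2% — Curriculum Y has the higher rate overall. They agree.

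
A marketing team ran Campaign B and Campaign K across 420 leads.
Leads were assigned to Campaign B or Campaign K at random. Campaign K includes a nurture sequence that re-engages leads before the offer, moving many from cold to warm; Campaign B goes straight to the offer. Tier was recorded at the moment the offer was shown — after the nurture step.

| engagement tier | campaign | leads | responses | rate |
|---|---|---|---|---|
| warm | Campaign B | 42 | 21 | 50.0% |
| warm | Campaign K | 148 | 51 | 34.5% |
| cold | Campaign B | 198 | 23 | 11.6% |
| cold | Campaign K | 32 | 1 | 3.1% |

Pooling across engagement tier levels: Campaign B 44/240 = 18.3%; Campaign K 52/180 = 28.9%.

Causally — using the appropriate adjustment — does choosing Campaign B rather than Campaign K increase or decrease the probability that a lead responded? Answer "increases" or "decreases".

The stratified and pooled comparisons disagree (Campaign B wins within each engagement tier; Campaign K wins overall), so the answer turns on the causal role of engagement tier.
Stratifying would compare campaigns among leads the campaigns themselves sorted into engagement tier groups — a form of selection on an intermediate. The unconditioned pooled rates give the total causal effect.
Pooled: Campaign B 18.3% vs Campaign K 28.9%; Campaign K is higher overall.

decreases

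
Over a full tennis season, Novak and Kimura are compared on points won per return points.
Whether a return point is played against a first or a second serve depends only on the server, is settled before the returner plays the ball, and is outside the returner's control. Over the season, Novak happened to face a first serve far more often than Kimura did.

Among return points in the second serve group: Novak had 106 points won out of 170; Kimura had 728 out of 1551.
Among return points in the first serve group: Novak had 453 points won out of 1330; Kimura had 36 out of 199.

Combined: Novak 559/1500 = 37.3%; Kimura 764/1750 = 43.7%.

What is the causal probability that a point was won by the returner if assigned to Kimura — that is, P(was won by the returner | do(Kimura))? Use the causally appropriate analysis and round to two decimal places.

Serve type differs across players for reasons unrelated to any effect of the player itself, and it separately predicts the outcome — a classic confounder. We must compare within serve type levels.
Standardising Kimura to the population serve type mix: 0.530·728/1551 + 0.470·36/199 = 0.334.

0.33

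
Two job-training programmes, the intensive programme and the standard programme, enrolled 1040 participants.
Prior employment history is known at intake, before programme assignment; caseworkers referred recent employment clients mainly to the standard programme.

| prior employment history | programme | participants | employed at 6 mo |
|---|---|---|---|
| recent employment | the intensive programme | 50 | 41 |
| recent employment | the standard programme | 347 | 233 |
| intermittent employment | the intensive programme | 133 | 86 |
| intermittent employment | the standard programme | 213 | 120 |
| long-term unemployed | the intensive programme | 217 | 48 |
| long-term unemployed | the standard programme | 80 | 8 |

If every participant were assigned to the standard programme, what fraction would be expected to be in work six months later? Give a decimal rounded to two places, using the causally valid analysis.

0.47

The stratified and pooled comparisons disagree (the intensive programme wins within each prior employment history; the standard programme wins overall), so the answer turns on the causal role of prior employment history.
Here prior employment history is a common cause — it drives both which programme a case falls under and the outcome. The crude comparison mixes populations; the stratum-specific rates are the causally relevant ones.
Standardising the standard programme to the population prior employment history mix: 0.382·233/347 + 0.333·120/213 + 0.286·8/80 = 0.472.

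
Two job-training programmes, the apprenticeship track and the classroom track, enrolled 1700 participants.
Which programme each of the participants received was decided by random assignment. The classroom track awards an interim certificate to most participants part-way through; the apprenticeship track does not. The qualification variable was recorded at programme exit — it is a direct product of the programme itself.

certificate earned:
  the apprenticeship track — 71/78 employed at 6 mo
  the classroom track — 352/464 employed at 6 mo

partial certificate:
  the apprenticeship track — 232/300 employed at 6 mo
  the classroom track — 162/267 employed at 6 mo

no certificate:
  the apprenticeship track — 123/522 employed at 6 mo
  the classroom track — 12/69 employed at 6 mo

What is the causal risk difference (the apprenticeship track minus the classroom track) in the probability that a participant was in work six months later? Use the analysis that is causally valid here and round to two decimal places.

the apprenticeship track is higher inside every qualification attained during the programme stratum but the classroom track is higher in aggregate. Whether to stratify depends on how qualification attained during the programme relates to the programme.
Qualification attained during the programme is recorded after the programme and is itself shifted by it — it sits on the causal path from programme to outcome. Conditioning on a mediator would strip out part of the effect we want; the pooled comparison gives the total causal effect.
The causal difference is the pooled difference: 0.473 − 0.657 = -0.184.

-0.18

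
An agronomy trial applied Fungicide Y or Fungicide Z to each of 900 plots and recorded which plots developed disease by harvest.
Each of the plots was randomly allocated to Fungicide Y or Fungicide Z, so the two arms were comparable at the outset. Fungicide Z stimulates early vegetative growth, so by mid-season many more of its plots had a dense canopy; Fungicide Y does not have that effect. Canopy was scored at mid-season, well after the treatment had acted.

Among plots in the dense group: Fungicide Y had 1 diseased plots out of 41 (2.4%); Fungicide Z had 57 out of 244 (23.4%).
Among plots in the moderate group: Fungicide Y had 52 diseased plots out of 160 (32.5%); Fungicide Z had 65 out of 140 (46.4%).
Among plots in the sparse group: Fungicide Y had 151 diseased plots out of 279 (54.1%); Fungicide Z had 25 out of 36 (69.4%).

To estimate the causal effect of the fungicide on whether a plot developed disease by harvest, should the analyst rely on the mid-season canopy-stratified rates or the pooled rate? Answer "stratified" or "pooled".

pooled

Fungicide Y is lower inside every mid-season canopy stratum but Fungicide Z is lower in aggregate. Whether to stratify depends on how mid-season canopy relates to the fungicide.
Mid-season canopy lies on the pathway fungicide → mid-season canopy → outcome, so adjusting for it blocks the indirect effect. For the total causal effect of fungicide, use the unadjusted pooled rates.
Pooled: Fungicide Y 42.5% vs Fungicide Z 35.0%; Fungicide Z is lower overall.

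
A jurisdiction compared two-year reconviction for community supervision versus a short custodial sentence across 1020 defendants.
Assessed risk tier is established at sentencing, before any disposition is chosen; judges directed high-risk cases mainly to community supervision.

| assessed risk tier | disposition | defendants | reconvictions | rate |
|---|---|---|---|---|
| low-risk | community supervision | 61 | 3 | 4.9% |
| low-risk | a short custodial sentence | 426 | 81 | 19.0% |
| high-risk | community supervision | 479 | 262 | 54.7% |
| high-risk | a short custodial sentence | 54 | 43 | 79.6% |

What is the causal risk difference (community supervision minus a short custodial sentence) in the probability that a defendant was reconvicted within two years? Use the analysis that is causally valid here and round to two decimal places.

The assessed risk tier-specific comparison favours community supervision throughout, but the pooled figures favour a short custodial sentence. The question is whether to condition on assessed risk tier.
Nothing the disposition does changes assessed risk tier; the imbalance is an allocation artefact. With assessed risk tier also predicting the outcome, the pooled figure is confounded, and the within-stratum comparison is the causal one.
Adjusting over the population distribution of assessed risk tier: 0.477·(0.049−0.190) + 0.523·(0.547−0.796) = -0.198.

-0.20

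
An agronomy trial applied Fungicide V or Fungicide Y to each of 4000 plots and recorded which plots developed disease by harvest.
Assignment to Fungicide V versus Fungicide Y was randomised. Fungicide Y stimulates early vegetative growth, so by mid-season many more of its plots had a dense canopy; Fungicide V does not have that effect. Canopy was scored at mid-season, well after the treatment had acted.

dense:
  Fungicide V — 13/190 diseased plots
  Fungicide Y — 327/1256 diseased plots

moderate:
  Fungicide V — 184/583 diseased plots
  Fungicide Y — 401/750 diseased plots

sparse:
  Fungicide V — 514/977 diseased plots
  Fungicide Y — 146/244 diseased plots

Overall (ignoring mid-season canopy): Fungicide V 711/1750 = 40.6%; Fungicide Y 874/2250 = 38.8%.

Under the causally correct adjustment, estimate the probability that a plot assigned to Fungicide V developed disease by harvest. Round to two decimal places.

0.41

Within every mid-season canopy level Fungicide V has the lower rate, yet pooled Fungicide Y does — Simpson's reversal.
Because the fungicide influences mid-season canopy, mid-season canopy is a post-treatment mediator, not a confounder. Stratifying on it would bias the estimate; the causal effect is the crude pooled difference.
So P(outcome | do(Fungicide V)) is just the pooled rate for Fungicide V: 711/1750 = 0.406.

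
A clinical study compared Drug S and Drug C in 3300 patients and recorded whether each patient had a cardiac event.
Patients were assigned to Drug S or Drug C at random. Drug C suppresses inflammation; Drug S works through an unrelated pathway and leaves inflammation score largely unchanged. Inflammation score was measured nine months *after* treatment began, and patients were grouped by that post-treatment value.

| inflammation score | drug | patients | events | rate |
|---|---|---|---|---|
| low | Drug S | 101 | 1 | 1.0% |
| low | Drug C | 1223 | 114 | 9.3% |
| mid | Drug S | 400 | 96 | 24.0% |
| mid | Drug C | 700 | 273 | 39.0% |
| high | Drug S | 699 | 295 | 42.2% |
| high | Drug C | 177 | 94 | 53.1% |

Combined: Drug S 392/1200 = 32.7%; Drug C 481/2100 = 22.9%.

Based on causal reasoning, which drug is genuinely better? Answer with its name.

The stratified and pooled comparisons disagree (Drug S wins within each inflammation score; Drug C wins overall), so the answer turns on the causal role of inflammation score.
The distribution of inflammation score is itself part of what the drug does — it is an intermediate outcome. Holding it fixed would remove that part of the effect; the total effect is the pooled difference.
Pooled: Drug S 32.7% vs Drug C 22.9%; Drug C is lower overall.

Drug C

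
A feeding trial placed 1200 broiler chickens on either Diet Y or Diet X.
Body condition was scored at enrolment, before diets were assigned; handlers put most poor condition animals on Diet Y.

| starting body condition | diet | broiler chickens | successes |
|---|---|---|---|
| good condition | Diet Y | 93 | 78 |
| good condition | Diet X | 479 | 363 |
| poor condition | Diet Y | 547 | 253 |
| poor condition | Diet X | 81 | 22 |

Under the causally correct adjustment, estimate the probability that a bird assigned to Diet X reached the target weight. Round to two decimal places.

0.50

Starting body condition differs across diets for reasons unrelated to any effect of the diet itself, and it separately predicts the outcome — a classic confounder. We must compare within starting body condition levels.
Standardising Diet X to the population starting body condition mix: 0.477·363/479 + 0.523·22/81 = 0.503.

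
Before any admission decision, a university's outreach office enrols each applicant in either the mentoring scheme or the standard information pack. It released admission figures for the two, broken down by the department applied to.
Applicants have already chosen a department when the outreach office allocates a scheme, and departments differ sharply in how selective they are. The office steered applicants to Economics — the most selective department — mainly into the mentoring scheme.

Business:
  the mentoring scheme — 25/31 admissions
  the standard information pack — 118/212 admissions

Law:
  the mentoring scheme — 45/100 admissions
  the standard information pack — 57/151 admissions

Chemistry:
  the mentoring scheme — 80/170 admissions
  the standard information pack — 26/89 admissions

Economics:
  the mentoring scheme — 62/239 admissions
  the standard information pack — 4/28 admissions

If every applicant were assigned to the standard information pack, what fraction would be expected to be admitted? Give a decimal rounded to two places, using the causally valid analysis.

The imbalance in department arose from how applicants were allocated, not from anything the outreach scheme did; and department independently affects the outcome. The pooled gap is confounded — condition on department.
Standardising the standard information pack to the population department mix: 0.238·118/212 + 0.246·57/151 + 0.254·26/89 + 0.262·4/28 = 0.337.

0.34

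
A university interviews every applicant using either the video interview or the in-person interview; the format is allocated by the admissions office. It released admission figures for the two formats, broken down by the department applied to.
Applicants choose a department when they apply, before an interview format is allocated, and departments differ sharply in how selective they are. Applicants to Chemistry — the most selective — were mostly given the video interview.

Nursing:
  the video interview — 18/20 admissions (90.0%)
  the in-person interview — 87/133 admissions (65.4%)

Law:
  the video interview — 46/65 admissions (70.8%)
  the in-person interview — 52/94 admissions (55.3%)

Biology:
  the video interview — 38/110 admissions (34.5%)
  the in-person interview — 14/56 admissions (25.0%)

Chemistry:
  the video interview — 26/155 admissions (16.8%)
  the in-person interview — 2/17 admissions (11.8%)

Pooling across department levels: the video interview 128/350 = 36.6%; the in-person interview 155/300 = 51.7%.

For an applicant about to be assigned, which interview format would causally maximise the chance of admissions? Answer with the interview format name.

the video interview

Within every department level the video interview has the higher rate, yet pooled the in-person interview does — Simpson's reversal.
Here department is a common cause — it drives both which interview format a case falls under and the outcome. The crude comparison mixes populations; the stratum-specific rates are the causally relevant ones.
Within each level — Nursing: 90.0% vs 65.4%; Law: 70.8% vs 55.3%; Biology: 34.5% vs 25.0%; Chemistry: 16.8% vs 11.8% — the video interview is higher every time.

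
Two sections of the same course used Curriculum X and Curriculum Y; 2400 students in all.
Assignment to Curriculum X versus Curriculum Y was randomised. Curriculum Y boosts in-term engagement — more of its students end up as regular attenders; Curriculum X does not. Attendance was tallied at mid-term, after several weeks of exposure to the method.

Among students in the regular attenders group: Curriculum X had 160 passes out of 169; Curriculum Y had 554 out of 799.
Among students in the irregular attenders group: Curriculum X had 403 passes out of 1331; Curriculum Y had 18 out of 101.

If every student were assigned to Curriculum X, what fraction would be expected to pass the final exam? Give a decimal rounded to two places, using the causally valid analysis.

0.38

Mid-term attendance here is a post-treatment variable shaped by the teaching method; conditioning on it would introduce bias rather than remove it. The overall comparison is the causal one.
So P(outcome | do(Curriculum X)) is just the pooled rate for Curriculum X: 563/1500 = 0.375.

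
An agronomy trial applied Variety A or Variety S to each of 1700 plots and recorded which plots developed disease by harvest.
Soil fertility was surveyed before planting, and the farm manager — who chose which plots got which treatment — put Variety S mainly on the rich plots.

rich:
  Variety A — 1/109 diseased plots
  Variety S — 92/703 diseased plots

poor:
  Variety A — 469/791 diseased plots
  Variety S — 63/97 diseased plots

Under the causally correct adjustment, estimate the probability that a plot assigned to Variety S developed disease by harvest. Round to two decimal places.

0.40

Soil fertility is set before the variety has any effect — it is not caused by the variety — and it independently drives the outcome. That makes it a confounder, so the causal comparison is within soil fertility levels.
Standardising Variety S to the population soil fertility mix: 0.478·92/703 + 0.522·63/97 = 0.402.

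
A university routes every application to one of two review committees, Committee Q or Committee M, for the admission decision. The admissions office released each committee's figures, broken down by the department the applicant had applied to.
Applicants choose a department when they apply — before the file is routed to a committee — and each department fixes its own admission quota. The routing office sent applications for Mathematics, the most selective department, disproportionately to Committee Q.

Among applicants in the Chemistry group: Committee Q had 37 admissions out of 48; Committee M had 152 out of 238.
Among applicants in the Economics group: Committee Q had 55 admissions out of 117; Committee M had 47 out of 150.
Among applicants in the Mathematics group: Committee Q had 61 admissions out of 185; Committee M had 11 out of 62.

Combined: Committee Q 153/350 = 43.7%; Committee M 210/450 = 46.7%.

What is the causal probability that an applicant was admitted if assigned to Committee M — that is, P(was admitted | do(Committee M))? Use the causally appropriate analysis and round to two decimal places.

0.39

Department is set before the review committee has any effect — it is not caused by the review committee — and it independently drives the outcome. That makes it a confounder, so the causal comparison is within department levels.
Standardising Committee M to the population department mix: 0.357·152/238 + 0.334·47/150 + 0.309·11/62 = 0.388.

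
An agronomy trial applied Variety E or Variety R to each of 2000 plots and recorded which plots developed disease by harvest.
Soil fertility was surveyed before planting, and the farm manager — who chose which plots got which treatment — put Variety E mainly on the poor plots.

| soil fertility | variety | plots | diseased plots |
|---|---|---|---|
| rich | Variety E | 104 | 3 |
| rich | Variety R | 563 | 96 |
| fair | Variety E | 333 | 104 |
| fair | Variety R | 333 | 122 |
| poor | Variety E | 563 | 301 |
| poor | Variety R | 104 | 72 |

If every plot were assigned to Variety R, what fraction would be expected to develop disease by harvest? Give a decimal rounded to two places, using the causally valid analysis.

Soil fertility satisfies the back-door criterion: it is not a descendant of the variety, and it blocks the spurious path from variety to outcome. Adjusting for it (i.e., using the within-soil fertility rates) gives the causal effect.
Standardising Variety R to the population soil fertility mix: 0.334·96/563 + 0.333·122/333 + 0.334·72/104 = 0.410.

0.41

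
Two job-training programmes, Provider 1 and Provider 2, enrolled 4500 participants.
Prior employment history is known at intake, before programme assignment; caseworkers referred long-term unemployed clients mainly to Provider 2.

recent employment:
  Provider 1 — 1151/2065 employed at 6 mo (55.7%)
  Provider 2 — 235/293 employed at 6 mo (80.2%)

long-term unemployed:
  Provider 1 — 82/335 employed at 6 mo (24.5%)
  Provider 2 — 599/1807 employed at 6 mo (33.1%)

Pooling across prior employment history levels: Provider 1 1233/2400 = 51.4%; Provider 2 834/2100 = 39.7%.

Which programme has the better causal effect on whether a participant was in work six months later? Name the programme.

Provider 2

Within every prior employment history level Provider 2 has the higher rate, yet pooled Provider 1 does — Simpson's reversal.
Here prior employment history is a common cause — it drives both which programme a case falls under and the outcome. The crude comparison mixes populations; the stratum-specific rates are the causally relevant ones.
Within each level — recent employment: 55.7% vs 80.2%; long-term unemployed: 24.5% vs 33.1% — Provider 2 is higher every time.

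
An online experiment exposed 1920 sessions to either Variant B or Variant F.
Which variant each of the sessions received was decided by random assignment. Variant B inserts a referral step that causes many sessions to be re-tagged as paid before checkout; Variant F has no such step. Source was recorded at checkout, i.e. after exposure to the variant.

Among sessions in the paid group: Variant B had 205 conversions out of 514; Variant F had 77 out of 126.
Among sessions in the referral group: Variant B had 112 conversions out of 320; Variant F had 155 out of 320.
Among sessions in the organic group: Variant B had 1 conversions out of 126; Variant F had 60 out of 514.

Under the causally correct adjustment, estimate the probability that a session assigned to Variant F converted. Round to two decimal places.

Variant F is higher inside every traffic source stratum but Variant B is higher in aggregate. Whether to stratify depends on how traffic source relates to the variant.
Traffic source is recorded after the variant and is itself shifted by it — it sits on the causal path from variant to outcome. Conditioning on a mediator would strip out part of the effect we want; the pooled comparison gives the total causal effect.
So P(outcome | do(Variant F)) is just the pooled rate for Variant F: 292/960 = 0.304.

0.30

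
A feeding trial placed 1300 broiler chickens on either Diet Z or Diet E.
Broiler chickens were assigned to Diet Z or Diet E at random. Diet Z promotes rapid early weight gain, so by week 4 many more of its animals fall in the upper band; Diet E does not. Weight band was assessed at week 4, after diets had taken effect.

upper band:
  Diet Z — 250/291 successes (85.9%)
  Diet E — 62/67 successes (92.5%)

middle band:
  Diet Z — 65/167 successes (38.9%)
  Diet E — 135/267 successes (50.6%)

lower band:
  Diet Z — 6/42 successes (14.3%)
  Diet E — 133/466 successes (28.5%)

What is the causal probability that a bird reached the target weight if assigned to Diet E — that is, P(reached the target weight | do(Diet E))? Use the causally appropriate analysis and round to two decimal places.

0.41

Week-4 weight band is recorded after the diet and is itself shifted by it — it sits on the causal path from diet to outcome. Conditioning on a mediator would strip out part of the effect we want; the pooled comparison gives the total causal effect.
So P(outcome | do(Diet E)) is just the pooled rate for Diet E: 330/800 = 0.412.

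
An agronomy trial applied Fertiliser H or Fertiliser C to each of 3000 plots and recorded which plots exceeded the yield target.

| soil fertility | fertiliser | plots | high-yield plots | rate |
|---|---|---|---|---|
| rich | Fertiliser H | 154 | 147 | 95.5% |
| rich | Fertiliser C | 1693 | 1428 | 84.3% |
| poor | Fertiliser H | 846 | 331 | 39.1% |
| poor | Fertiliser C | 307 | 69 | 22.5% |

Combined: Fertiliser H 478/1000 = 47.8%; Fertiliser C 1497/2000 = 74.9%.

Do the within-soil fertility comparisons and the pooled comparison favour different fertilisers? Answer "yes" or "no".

yes

Within each soil fertility level (rich 95.5% vs 84.3%; poor 39.1% vs 22.5%), Fertiliser H has the higher rate every time. Pooled: 47.8% vs 74.9% — Fertiliser C has the higher rate overall. The two comparisons disagree.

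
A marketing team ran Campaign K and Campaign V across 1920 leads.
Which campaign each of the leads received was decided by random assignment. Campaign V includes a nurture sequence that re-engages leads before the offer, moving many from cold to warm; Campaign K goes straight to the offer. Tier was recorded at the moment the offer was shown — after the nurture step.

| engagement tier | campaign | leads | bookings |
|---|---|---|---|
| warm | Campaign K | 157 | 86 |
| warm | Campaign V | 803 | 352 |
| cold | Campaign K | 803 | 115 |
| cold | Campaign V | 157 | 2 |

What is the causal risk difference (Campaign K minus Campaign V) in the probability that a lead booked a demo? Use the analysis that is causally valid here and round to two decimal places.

The distribution of engagement tier is itself part of what the campaign does — it is an intermediate outcome. Holding it fixed would remove that part of the effect; the total effect is the pooled difference.
The causal difference is the pooled difference: 0.209 − 0.369 = -0.159.

-0.16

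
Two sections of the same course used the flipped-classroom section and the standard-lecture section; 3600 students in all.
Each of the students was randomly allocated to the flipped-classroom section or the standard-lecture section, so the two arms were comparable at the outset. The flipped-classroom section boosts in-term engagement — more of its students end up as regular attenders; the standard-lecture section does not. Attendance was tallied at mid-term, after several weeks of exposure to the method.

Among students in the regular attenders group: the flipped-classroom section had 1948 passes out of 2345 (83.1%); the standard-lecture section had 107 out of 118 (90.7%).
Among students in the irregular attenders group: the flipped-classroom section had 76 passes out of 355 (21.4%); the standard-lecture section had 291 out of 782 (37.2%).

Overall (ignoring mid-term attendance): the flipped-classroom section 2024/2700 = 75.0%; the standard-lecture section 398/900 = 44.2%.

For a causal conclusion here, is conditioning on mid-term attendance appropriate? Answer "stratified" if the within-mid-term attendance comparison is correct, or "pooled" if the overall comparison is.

The stratified and pooled comparisons disagree (the standard-lecture section wins within each mid-term attendance; the flipped-classroom section wins overall), so the answer turns on the causal role of mid-term attendance.
The distribution of mid-term attendance is itself part of what the teaching method does — it is an intermediate outcome. Holding it fixed would remove that part of the effect; the total effect is the pooled difference.
Pooled: the flipped-classroom section 75.0% vs the standard-lecture section 44.2%; the flipped-classroom section is higher overall.

pooled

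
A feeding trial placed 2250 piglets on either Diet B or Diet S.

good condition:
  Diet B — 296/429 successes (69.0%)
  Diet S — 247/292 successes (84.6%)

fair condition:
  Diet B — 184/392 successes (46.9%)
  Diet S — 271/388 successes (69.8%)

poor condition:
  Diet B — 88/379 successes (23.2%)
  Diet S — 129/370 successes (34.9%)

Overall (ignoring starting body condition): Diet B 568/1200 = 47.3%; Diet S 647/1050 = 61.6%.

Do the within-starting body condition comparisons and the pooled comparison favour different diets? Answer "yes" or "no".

Within each starting body condition level (good condition 69.0% vs 84.6%; fair condition 46.9% vs 69.8%; poor condition 23.2% vs 34.9%), Diet S has the higher rate every time. Pooled: 47.3% vs 61.6% — Diet S has the higher rate overall. They agree.

no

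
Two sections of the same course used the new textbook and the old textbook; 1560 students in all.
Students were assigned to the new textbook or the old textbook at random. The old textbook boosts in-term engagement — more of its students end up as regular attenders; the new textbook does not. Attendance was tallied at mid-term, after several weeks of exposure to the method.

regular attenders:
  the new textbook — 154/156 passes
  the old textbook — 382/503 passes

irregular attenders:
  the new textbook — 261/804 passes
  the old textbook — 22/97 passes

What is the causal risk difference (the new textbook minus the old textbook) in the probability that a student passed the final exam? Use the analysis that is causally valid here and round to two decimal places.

-0.24

The mid-term attendance-specific comparison favours the new textbook throughout, but the pooled figures favour the old textbook. The question is whether to condition on mid-term attendance.
Mid-term attendance here is a post-treatment variable shaped by the teaching method; conditioning on it would introduce bias rather than remove it. The overall comparison is the causal one.
The causal difference is the pooled difference: 0.432 − 0.673 = -0.241.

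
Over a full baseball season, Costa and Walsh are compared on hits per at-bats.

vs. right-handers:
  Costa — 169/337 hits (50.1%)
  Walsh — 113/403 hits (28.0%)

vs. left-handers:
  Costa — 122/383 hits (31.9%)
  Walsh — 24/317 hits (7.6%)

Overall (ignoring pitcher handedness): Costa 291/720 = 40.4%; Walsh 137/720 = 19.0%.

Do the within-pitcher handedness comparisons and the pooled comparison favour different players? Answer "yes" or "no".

no

Within each pitcher handedness level (vs. right-handers 50.1% vs 28.0%; vs. left-handers 31.9% vs 7.6%), Costa has the higher rate every time. Pooled: 40.4% vs 19.0% — Costa has the higher rate overall. They agree.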